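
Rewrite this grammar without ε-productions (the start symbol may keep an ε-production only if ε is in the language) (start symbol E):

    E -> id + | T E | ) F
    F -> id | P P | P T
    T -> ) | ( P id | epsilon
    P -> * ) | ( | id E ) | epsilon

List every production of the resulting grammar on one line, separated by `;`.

Nullable set = {F, P, T}.
ε ∉ L(G), so no ε-production is kept.
Add the nullable-subset variants: E → ) F gives ) F | ). F → P P gives P P | P. F → P T gives P T | T. T → ( P id gives ( P id | ( id.

E -> id + | T E | ) F | ); F -> id | P P | P | P T | T; T -> ) | ( P id | ( id; P -> * ) | ( | id E )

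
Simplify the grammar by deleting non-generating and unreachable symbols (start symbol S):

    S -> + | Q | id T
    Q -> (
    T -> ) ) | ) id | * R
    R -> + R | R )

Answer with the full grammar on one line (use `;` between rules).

S -> + | Q | id T; Q -> (; T -> ) ) | ) id

Generating nonterminals: {Q, S, T}.
Reachable from S after that: {Q, S, T}.
Removed useless symbols: {R} and every production mentioning them.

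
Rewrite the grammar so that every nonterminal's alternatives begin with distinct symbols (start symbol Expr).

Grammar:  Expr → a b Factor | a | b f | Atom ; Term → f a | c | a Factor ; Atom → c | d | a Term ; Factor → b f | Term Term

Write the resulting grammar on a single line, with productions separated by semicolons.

Expr has alternatives sharing prefix 'a': factor to Expr → a Expr1 with Expr1 → b Factor | ε.

Expr → b f | Atom | a Expr1; Term → f a | c | a Factor; Atom → c | d | a Term; Factor → b f | Term Term; Expr1 → b Factor | eps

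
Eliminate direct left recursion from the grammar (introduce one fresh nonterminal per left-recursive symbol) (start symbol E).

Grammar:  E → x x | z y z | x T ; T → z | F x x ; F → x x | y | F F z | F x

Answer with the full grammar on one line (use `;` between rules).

F is directly left-recursive.
For F: α = {F z, x}, β = {x x, y}. Rewrite as F → β F' and F' → α F' | ε.

E → x x | z y z | x T; T → z | F x x; F → x x F' | y F'; F' → F z F' | x F' | ε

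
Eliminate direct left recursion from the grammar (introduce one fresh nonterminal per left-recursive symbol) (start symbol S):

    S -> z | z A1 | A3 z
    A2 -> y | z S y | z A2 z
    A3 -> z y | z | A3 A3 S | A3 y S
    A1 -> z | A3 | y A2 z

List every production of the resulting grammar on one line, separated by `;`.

S -> z | z A1 | A3 z; A2 -> y | z S y | z A2 z; A3 -> z y A3' | z A3'; A1 -> z | A3 | y A2 z; A3' -> A3 S A3' | y S A3' | ε

Directly left-recursive nonterminal: A3.
For A3: α = {A3 S, y S}, β = {z y, z}. Rewrite as A3 → β A3' and A3' → α A3' | ε.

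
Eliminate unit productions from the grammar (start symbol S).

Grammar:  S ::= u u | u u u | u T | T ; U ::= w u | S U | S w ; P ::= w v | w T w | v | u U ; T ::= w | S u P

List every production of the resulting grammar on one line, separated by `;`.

Unit pairs: S ⇒* {T}.
For every A with A ⇒* B via unit rules, add B's non-unit alternatives to A; then delete every rule of the form X → Y.

S ::= u u | u u u | u T | w | S u P; U ::= w u | S U | S w; P ::= w v | w T w | v | u U; T ::= w | S u P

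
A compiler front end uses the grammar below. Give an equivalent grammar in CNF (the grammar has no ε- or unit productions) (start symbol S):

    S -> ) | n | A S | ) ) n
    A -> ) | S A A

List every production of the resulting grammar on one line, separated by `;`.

S -> ) | n | A S | X1 Y1; A -> ) | S Y2; X1 -> ); X2 -> n; Y1 -> X1 X2; Y2 -> A A

Introduce a nonterminal for each terminal appearing in a rule of length ≥ 2: X1 → ), X2 → n.
Binarize each right-hand side of length ≥ 3 by chaining fresh nonterminals (Y1, Y2, …): affected rules were S → X1 X1 X2; A → S A A.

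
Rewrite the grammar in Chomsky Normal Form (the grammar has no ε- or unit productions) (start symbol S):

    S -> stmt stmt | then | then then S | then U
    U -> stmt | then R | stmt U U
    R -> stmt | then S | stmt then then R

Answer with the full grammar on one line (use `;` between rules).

Introduce a nonterminal for each terminal appearing in a rule of length ≥ 2: X1 → stmt, X2 → then.
Binarize each right-hand side of length ≥ 3 by chaining fresh nonterminals (Y1, Y2, …): affected rules were S → X2 X2 S; U → X1 U U; R → X1 X2 X2 R.

S -> X1 X1 | then | X2 Y1 | X2 U; U -> stmt | X2 R | X1 Y2; R -> stmt | X2 S | X1 Y3; X1 -> stmt; X2 -> then; Y1 -> X2 S; Y2 -> U U; Y3 -> X2 Y4; Y4 -> X2 R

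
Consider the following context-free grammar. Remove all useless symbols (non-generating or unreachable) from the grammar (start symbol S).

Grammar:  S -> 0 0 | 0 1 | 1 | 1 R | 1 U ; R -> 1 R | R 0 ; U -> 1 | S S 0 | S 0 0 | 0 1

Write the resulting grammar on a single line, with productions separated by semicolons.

Generating nonterminals: {S, U}.
Reachable from S after that: {S, U}.
Removed useless symbols: {R} and every production mentioning them.

S -> 0 0 | 0 1 | 1 | 1 U; U -> 1 | S S 0 | S 0 0 | 0 1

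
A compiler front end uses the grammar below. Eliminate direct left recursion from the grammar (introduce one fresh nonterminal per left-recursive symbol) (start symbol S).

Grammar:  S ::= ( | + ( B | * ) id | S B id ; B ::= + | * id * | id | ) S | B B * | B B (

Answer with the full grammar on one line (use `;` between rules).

S, B are directly left-recursive.
For S: α = {B id}, β = {(, + ( B, * ) id}. Rewrite as S → β S' and S' → α S' | ε.
For B: α = {B *, B (}, β = {+, * id *, id, ) S}. Rewrite as B → β B' and B' → α B' | ε.

S ::= ( S' | + ( B S' | * ) id S'; B ::= + B' | * id * B' | id B' | ) S B'; S' ::= B id S' | epsilon; B' ::= B * B' | B ( B' | epsilon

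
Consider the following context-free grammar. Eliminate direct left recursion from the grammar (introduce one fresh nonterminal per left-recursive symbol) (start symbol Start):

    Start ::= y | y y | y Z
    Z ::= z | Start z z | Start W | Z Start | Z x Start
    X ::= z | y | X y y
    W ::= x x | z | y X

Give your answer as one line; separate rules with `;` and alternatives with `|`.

Start ::= y | y y | y Z; Z ::= z Z1 | Start z z Z1 | Start W Z1; X ::= z X1 | y X1; W ::= x x | z | y X; Z1 ::= Start Z1 | x Start Z1 | eps; X1 ::= y y X1 | eps

Left recursion appears on Z, X.
For Z: α = {Start, x Start}, β = {z, Start z z, Start W}. Rewrite as Z → β Z1 and Z1 → α Z1 | ε.
For X: α = {y y}, β = {z, y}. Rewrite as X → β X1 and X1 → α X1 | ε.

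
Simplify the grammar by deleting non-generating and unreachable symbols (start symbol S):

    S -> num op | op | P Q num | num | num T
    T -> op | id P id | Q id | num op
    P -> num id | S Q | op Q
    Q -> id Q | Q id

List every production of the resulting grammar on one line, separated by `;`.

S -> num op | op | num | num T; T -> op | id P id | num op; P -> num id

Generating nonterminals: {P, S, T}.
Reachable from S after that: {P, S, T}.
Removed useless symbols: {Q} and every production mentioning them.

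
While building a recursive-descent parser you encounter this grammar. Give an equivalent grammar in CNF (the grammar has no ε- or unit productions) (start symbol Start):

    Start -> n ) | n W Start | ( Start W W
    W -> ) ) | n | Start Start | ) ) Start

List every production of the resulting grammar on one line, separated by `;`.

Start -> X1 X2 | X1 Y1 | X3 Y2; W -> X2 X2 | n | Start Start | X2 Y4; X1 -> n; X2 -> ); X3 -> (; Y1 -> W Start; Y2 -> Start Y3; Y3 -> W W; Y4 -> X2 Start

Introduce a nonterminal for each terminal appearing in a rule of length ≥ 2: X1 → n, X2 → ), X3 → (.
Binarize each right-hand side of length ≥ 3 by chaining fresh nonterminals (Y1, Y2, …): affected rules were Start → X1 W Start; Start → X3 Start W W; W → X2 X2 Start.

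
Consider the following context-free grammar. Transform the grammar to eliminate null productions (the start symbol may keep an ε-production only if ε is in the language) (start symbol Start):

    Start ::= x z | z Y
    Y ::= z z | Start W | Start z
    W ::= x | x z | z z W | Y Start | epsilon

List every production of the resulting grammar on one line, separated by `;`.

Start ::= x z | z Y; Y ::= z z | Start W | Start | Start z; W ::= x | x z | z z W | z z | Y Start

Nullable set = {W}.
ε ∉ L(G), so no ε-production is kept.
Expand every rule over subsets of its nullable positions: Y → Start W gives Start W | Start. W → z z W gives z z W | z z.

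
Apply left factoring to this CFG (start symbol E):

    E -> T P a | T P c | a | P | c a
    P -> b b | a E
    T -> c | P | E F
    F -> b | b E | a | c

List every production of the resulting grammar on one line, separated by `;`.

E has alternatives sharing prefix 'T P': factor to E → T P E' with E' → a | c.
F has alternatives sharing prefix 'b': factor to F → b F' with F' → ε | E.

E -> a | P | c a | T P E'; P -> b b | a E; T -> c | P | E F; F -> a | c | b F'; E' -> a | c; F' -> ε | E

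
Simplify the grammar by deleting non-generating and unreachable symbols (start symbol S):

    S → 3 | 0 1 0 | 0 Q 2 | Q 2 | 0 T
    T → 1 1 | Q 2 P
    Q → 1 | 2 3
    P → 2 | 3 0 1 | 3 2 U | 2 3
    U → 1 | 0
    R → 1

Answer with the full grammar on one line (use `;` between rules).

S → 3 | 0 1 0 | 0 Q 2 | Q 2 | 0 T; T → 1 1 | Q 2 P; Q → 1 | 2 3; P → 2 | 3 0 1 | 3 2 U | 2 3; U → 1 | 0

Generating nonterminals: {P, Q, R, S, T, U}.
Reachable from S after that: {P, Q, S, T, U}.
Removed useless symbols: {R} and every production mentioning them.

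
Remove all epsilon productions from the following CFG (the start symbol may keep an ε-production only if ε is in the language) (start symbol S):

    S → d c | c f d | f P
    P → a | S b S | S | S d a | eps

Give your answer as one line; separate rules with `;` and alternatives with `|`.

S → d c | c f d | f P | f; P → a | S b S | S | S d a

The nullable symbols are {P}.
ε ∉ L(G), so no ε-production is kept.
Add the nullable-subset variants: S → f P gives f P | f.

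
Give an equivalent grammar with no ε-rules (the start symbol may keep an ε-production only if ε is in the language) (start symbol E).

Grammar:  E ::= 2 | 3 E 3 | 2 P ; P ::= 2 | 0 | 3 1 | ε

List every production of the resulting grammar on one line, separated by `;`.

The nullable symbols are {P}.
ε ∉ L(G), so no ε-production is kept.

E ::= 2 | 3 E 3 | 2 P; P ::= 2 | 0 | 3 1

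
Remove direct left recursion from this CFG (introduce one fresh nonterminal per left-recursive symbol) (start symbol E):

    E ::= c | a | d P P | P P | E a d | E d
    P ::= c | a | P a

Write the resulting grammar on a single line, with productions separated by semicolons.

Left recursion appears on E, P.
For E: α = {a d, d}, β = {c, a, d P P, P P}. Rewrite as E → β E' and E' → α E' | ε.
For P: α = {a}, β = {c, a}. Rewrite as P → β P' and P' → α P' | ε.

E ::= c E' | a E' | d P P E' | P P E'; P ::= c P' | a P'; E' ::= a d E' | d E' | ε; P' ::= a P' | ε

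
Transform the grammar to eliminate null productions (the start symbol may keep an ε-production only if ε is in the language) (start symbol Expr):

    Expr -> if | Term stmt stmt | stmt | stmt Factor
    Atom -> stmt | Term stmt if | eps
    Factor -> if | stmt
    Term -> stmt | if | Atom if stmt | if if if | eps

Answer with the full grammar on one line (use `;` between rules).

Expr -> if | Term stmt stmt | stmt stmt | stmt | stmt Factor; Atom -> stmt | Term stmt if | stmt if; Factor -> if | stmt; Term -> stmt | if | Atom if stmt | if stmt | if if if

The nullable symbols are {Atom, Term}.
ε ∉ L(G), so no ε-production is kept.
Add the nullable-subset variants: Expr → Term stmt stmt gives Term stmt stmt | stmt stmt. Atom → Term stmt if gives Term stmt if | stmt if. Term → Atom if stmt gives Atom if stmt | if stmt.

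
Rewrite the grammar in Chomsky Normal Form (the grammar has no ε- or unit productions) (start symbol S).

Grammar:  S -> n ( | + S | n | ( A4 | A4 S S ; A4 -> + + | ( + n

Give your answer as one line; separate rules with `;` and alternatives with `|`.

S -> X1 X2 | X3 S | n | X2 A4 | A4 Y1; A4 -> X3 X3 | X2 Y2; X1 -> n; X2 -> (; X3 -> +; Y1 -> S S; Y2 -> X3 X1

Introduce a nonterminal for each terminal appearing in a rule of length ≥ 2: X1 → n, X2 → (, X3 → +.
Binarize each right-hand side of length ≥ 3 by chaining fresh nonterminals (Y1, Y2, …): affected rules were S → A4 S S; A4 → X2 X3 X1.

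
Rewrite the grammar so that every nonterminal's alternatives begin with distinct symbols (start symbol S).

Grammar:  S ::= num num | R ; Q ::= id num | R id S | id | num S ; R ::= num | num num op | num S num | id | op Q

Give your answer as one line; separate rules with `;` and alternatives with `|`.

S ::= num num | R; Q ::= R id S | num S | id Q'; R ::= id | op Q | num R'; Q' ::= num | ε; R' ::= ε | num op | S num

Q has alternatives sharing prefix 'id': factor to Q → id Q' with Q' → num | ε.
R has alternatives sharing prefix 'num': factor to R → num R' with R' → ε | num op | S num.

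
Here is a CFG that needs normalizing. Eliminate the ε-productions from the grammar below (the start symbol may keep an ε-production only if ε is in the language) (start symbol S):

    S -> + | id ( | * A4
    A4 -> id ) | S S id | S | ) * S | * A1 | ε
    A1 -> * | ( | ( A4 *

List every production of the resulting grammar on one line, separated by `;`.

The nullable symbols are {A4}.
ε ∉ L(G), so no ε-production is kept.
Add the nullable-subset variants: S → * A4 gives * A4 | *. A1 → ( A4 * gives ( A4 * | ( *.

S -> + | id ( | * A4 | *; A4 -> id ) | S S id | S | ) * S | * A1; A1 -> * | ( | ( A4 * | ( *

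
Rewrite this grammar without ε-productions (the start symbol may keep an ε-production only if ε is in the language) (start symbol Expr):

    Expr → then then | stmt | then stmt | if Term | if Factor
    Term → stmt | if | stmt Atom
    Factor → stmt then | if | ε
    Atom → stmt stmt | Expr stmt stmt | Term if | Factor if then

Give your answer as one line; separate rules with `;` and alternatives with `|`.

Expr → then then | stmt | then stmt | if Term | if Factor | if; Term → stmt | if | stmt Atom; Factor → stmt then | if; Atom → stmt stmt | Expr stmt stmt | Term if | Factor if then | if then

Nullable nonterminals: {Factor}.
ε ∉ L(G), so no ε-production is kept.
For each production, add variants omitting each subset of nullable occurrences: Expr → if Factor gives if Factor | if. Atom → Factor if then gives Factor if then | if then.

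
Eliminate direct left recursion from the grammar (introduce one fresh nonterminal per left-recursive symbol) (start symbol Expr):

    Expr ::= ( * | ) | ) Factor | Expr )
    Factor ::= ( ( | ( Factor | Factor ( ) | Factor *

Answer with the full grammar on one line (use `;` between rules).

Expr, Factor are directly left-recursive.
For Expr: α = {)}, β = {( *, ), ) Factor}. Rewrite as Expr → β Expr1 and Expr1 → α Expr1 | ε.
For Factor: α = {( ), *}, β = {( (, ( Factor}. Rewrite as Factor → β Factor1 and Factor1 → α Factor1 | ε.

Expr ::= ( * Expr1 | ) Expr1 | ) Factor Expr1; Factor ::= ( ( Factor1 | ( Factor Factor1; Expr1 ::= ) Expr1 | ε; Factor1 ::= ( ) Factor1 | * Factor1 | ε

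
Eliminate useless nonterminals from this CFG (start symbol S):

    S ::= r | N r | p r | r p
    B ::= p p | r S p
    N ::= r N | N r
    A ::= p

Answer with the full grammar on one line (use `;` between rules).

Generating nonterminals: {A, B, S}.
Reachable from S after that: {S}.
Removed useless symbols: {A, B, N} and every production mentioning them.

S ::= r | p r | r p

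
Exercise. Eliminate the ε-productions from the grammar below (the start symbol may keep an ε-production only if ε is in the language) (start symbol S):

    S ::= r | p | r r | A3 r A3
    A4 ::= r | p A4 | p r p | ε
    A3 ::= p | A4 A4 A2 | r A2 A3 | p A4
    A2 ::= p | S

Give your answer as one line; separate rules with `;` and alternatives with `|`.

Nullable set = {A4}.
ε ∉ L(G), so no ε-production is kept.
For each production, add variants omitting each subset of nullable occurrences: A4 → p A4 gives p A4 | p. A3 → A4 A4 A2 gives A4 A4 A2 | A4 A2 | A2.

S ::= r | p | r r | A3 r A3; A4 ::= r | p A4 | p | p r p; A3 ::= p | A4 A4 A2 | A4 A2 | A2 | r A2 A3 | p A4; A2 ::= p | S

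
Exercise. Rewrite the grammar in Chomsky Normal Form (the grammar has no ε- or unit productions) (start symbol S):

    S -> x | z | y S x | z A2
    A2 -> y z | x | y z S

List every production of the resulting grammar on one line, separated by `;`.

Introduce a nonterminal for each terminal appearing in a rule of length ≥ 2: X1 → y, X2 → x, X3 → z.
Binarize each right-hand side of length ≥ 3 by chaining fresh nonterminals (Y1, Y2, …): affected rules were S → X1 S X2; A2 → X1 X3 S.

S -> x | z | X1 Y1 | X3 A2; A2 -> X1 X3 | x | X1 Y2; X1 -> y; X2 -> x; X3 -> z; Y1 -> S X2; Y2 -> X3 S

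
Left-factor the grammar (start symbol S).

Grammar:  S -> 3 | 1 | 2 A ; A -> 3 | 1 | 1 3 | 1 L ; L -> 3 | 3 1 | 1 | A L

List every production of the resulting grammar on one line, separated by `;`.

A has alternatives sharing prefix '1': factor to A → 1 A' with A' → ε | 3 | L.
L has alternatives sharing prefix '3': factor to L → 3 L' with L' → ε | 1.

S -> 3 | 1 | 2 A; A -> 3 | 1 A'; L -> 1 | A L | 3 L'; A' -> ε | 3 | L; L' -> ε | 1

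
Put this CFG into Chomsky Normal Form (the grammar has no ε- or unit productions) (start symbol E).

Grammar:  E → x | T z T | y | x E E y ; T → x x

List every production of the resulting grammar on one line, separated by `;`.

E → x | T Y1 | y | X2 Y2; T → X2 X2; X1 → z; X2 → x; X3 → y; Y1 → X1 T; Y2 → E Y3; Y3 → E X3

Introduce a nonterminal for each terminal appearing in a rule of length ≥ 2: X1 → z, X2 → x, X3 → y.
Binarize each right-hand side of length ≥ 3 by chaining fresh nonterminals (Y1, Y2, …): affected rules were E → T X1 T; E → X2 E E X3.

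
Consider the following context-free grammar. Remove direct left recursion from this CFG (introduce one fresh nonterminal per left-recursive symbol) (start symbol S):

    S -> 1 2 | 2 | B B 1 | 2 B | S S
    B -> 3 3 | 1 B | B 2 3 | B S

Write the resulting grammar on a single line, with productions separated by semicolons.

S -> 1 2 S' | 2 S' | B B 1 S' | 2 B S'; B -> 3 3 B' | 1 B B'; S' -> S S' | ε; B' -> 2 3 B' | S B' | ε

S, B are directly left-recursive.
For S: α = {S}, β = {1 2, 2, B B 1, 2 B}. Rewrite as S → β S' and S' → α S' | ε.
For B: α = {2 3, S}, β = {3 3, 1 B}. Rewrite as B → β B' and B' → α B' | ε.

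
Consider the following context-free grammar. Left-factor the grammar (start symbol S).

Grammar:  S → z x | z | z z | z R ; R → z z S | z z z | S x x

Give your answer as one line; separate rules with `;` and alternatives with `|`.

S has alternatives sharing prefix 'z': factor to S → z S' with S' → x | ε | z | R.
R has alternatives sharing prefix 'z z': factor to R → z z R' with R' → S | z.

S → z S'; R → S x x | z z R'; S' → x | ε | z | R; R' → S | z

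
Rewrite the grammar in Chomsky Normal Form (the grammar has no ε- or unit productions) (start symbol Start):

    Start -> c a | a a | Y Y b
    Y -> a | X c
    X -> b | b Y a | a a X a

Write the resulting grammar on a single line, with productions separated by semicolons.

Introduce a nonterminal for each terminal appearing in a rule of length ≥ 2: X1 → c, X2 → a, X3 → b.
Binarize each right-hand side of length ≥ 3 by chaining fresh nonterminals (Y1, Y2, …): affected rules were Start → Y Y X3; X → X3 Y X2; X → X2 X2 X X2.

Start -> X1 X2 | X2 X2 | Y Y1; Y -> a | X X1; X -> b | X3 Y2 | X2 Y3; X1 -> c; X2 -> a; X3 -> b; Y1 -> Y X3; Y2 -> Y X2; Y3 -> X2 Y4; Y4 -> X X2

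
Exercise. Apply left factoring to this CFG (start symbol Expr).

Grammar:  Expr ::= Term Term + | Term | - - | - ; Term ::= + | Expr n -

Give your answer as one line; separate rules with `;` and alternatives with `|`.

Expr has alternatives sharing prefix 'Term': factor to Expr → Term Expr1 with Expr1 → Term + | ε.
Expr has alternatives sharing prefix '-': factor to Expr → - Expr2 with Expr2 → - | ε.

Expr ::= Term Expr1 | - Expr2; Term ::= + | Expr n -; Expr1 ::= Term + | ε; Expr2 ::= - | ε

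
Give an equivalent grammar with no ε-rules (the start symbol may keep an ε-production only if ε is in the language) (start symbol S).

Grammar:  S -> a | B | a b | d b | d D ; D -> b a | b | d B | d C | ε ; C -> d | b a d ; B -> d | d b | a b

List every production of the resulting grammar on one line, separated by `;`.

Nullable set = {D}.
ε ∉ L(G), so no ε-production is kept.
For each production, add variants omitting each subset of nullable occurrences: S → d D gives d D | d.

S -> a | B | a b | d b | d D | d; D -> b a | b | d B | d C; C -> d | b a d; B -> d | d b | a b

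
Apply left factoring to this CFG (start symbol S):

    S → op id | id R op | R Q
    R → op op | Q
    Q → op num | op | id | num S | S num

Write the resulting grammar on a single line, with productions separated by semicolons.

Q has alternatives sharing prefix 'op': factor to Q → op Q' with Q' → num | ε.

S → op id | id R op | R Q; R → op op | Q; Q → id | num S | S num | op Q'; Q' → num | ε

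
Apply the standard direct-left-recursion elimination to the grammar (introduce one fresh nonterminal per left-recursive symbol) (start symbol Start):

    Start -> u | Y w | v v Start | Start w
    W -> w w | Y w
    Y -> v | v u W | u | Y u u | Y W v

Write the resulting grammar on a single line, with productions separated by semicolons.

Directly left-recursive nonterminals: Start, Y.
For Start: α = {w}, β = {u, Y w, v v Start}. Rewrite as Start → β Start1 and Start1 → α Start1 | ε.
For Y: α = {u u, W v}, β = {v, v u W, u}. Rewrite as Y → β Y1 and Y1 → α Y1 | ε.

Start -> u Start1 | Y w Start1 | v v Start Start1; W -> w w | Y w; Y -> v Y1 | v u W Y1 | u Y1; Start1 -> w Start1 | ε; Y1 -> u u Y1 | W v Y1 | ε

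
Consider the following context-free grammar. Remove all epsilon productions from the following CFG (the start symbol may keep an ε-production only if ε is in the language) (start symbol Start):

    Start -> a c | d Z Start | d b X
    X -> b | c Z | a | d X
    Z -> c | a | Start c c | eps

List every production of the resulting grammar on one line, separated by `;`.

Start -> a c | d Z Start | d Start | d b X; X -> b | c Z | c | a | d X; Z -> c | a | Start c c

The nullable symbols are {Z}.
ε ∉ L(G), so no ε-production is kept.
For each production, add variants omitting each subset of nullable occurrences: Start → d Z Start gives d Z Start | d Start. X → c Z gives c Z | c.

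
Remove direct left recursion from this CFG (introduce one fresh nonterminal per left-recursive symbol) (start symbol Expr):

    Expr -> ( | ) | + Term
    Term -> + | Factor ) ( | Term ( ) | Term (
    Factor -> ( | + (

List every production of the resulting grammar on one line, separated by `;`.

Term is directly left-recursive.
For Term: α = {( ), (}, β = {+, Factor ) (}. Rewrite as Term → β Term1 and Term1 → α Term1 | ε.

Expr -> ( | ) | + Term; Term -> + Term1 | Factor ) ( Term1; Factor -> ( | + (; Term1 -> ( ) Term1 | ( Term1 | ε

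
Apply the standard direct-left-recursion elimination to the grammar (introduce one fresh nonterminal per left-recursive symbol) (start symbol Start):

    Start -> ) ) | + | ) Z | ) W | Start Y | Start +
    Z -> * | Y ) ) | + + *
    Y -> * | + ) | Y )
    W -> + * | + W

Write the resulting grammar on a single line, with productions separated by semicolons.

Start -> ) ) Start1 | + Start1 | ) Z Start1 | ) W Start1; Z -> * | Y ) ) | + + *; Y -> * Y1 | + ) Y1; W -> + * | + W; Start1 -> Y Start1 | + Start1 | ε; Y1 -> ) Y1 | ε

Left recursion appears on Start, Y.
For Start: α = {Y, +}, β = {) ), +, ) Z, ) W}. Rewrite as Start → β Start1 and Start1 → α Start1 | ε.
For Y: α = {)}, β = {*, + )}. Rewrite as Y → β Y1 and Y1 → α Y1 | ε.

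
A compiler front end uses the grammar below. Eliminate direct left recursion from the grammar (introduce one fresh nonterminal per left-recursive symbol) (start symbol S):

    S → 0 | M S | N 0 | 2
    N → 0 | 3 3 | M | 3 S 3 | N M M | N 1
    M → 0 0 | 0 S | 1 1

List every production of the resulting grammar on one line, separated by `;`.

Directly left-recursive nonterminal: N.
For N: α = {M M, 1}, β = {0, 3 3, M, 3 S 3}. Rewrite as N → β N' and N' → α N' | ε.

S → 0 | M S | N 0 | 2; N → 0 N' | 3 3 N' | M N' | 3 S 3 N'; M → 0 0 | 0 S | 1 1; N' → M M N' | 1 N' | ε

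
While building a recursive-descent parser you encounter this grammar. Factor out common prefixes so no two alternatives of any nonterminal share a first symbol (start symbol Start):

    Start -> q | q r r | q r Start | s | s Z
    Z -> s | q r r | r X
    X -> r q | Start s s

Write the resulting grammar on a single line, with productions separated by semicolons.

Start -> q Start1 | s Start2; Z -> s | q r r | r X; X -> r q | Start s s; Start1 -> ε | r Start11; Start2 -> ε | Z; Start11 -> r | Start

Start has alternatives sharing prefix 'q': factor to Start → q Start1 with Start1 → ε | r r | r Start.
Start has alternatives sharing prefix 's': factor to Start → s Start2 with Start2 → ε | Z.
Start1 has alternatives sharing prefix 'r': factor to Start1 → r Start11 with Start11 → r | Start.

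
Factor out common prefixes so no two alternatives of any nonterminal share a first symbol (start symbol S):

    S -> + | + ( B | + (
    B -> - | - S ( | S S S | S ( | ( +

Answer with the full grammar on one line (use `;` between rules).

S -> + S'; B -> ( + | - B' | S B''; S' -> ε | ( S''; B' -> ε | S (; B'' -> S S | (; S'' -> B | ε

S has alternatives sharing prefix '+': factor to S → + S' with S' → ε | ( B | (.
B has alternatives sharing prefix '-': factor to B → - B' with B' → ε | S (.
B has alternatives sharing prefix 'S': factor to B → S B'' with B'' → S S | (.
S' has alternatives sharing prefix '(': factor to S' → ( S'' with S'' → B | ε.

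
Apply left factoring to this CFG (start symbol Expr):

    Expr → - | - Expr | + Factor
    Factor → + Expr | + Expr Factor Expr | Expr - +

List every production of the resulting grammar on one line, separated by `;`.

Expr has alternatives sharing prefix '-': factor to Expr → - Expr1 with Expr1 → ε | Expr.
Factor has alternatives sharing prefix '+ Expr': factor to Factor → + Expr Factor1 with Factor1 → ε | Factor Expr.

Expr → + Factor | - Expr1; Factor → Expr - + | + Expr Factor1; Expr1 → ε | Expr; Factor1 → ε | Factor Expr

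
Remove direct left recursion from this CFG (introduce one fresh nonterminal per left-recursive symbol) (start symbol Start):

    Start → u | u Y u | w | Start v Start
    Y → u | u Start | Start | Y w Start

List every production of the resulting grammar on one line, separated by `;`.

Directly left-recursive nonterminals: Start, Y.
For Start: α = {v Start}, β = {u, u Y u, w}. Rewrite as Start → β Start1 and Start1 → α Start1 | ε.
For Y: α = {w Start}, β = {u, u Start, Start}. Rewrite as Y → β Y1 and Y1 → α Y1 | ε.

Start → u Start1 | u Y u Start1 | w Start1; Y → u Y1 | u Start Y1 | Start Y1; Start1 → v Start Start1 | epsilon; Y1 → w Start Y1 | epsilon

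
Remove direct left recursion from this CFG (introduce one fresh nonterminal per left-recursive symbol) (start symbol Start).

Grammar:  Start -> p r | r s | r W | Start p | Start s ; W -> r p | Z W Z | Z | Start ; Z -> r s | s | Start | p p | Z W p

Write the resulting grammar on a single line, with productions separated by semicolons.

Left recursion appears on Start, Z.
For Start: α = {p, s}, β = {p r, r s, r W}. Rewrite as Start → β Start1 and Start1 → α Start1 | ε.
For Z: α = {W p}, β = {r s, s, Start, p p}. Rewrite as Z → β Z1 and Z1 → α Z1 | ε.

Start -> p r Start1 | r s Start1 | r W Start1; W -> r p | Z W Z | Z | Start; Z -> r s Z1 | s Z1 | Start Z1 | p p Z1; Start1 -> p Start1 | s Start1 | eps; Z1 -> W p Z1 | eps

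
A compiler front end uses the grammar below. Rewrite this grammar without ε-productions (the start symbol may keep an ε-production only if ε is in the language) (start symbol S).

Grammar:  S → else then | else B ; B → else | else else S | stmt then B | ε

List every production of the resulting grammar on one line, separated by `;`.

S → else then | else B | else; B → else | else else S | stmt then B | stmt then

Nullable set = {B}.
ε ∉ L(G), so no ε-production is kept.
Expand every rule over subsets of its nullable positions: S → else B gives else B | else. B → stmt then B gives stmt then B | stmt then.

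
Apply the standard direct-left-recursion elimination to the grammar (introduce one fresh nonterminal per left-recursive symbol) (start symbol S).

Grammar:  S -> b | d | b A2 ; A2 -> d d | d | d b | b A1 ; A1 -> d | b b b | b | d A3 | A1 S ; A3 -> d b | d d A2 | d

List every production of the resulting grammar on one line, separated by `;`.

Directly left-recursive nonterminal: A1.
For A1: α = {S}, β = {d, b b b, b, d A3}. Rewrite as A1 → β A1' and A1' → α A1' | ε.

S -> b | d | b A2; A2 -> d d | d | d b | b A1; A1 -> d A1' | b b b A1' | b A1' | d A3 A1'; A3 -> d b | d d A2 | d; A1' -> S A1' | ε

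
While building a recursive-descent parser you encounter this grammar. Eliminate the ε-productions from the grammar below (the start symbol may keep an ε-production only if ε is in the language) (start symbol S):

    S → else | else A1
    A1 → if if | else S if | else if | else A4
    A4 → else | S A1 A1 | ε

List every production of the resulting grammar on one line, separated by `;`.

Nullable nonterminals: {A4}.
ε ∉ L(G), so no ε-production is kept.
Add the nullable-subset variants: A1 → else A4 gives else A4 | else.

S → else | else A1; A1 → if if | else S if | else if | else A4 | else; A4 → else | S A1 A1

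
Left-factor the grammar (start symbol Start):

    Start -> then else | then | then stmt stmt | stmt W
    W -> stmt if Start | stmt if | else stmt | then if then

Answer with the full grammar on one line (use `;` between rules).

Start has alternatives sharing prefix 'then': factor to Start → then Start1 with Start1 → else | ε | stmt stmt.
W has alternatives sharing prefix 'stmt if': factor to W → stmt if W1 with W1 → Start | ε.

Start -> stmt W | then Start1; W -> else stmt | then if then | stmt if W1; Start1 -> else | epsilon | stmt stmt; W1 -> Start | epsilon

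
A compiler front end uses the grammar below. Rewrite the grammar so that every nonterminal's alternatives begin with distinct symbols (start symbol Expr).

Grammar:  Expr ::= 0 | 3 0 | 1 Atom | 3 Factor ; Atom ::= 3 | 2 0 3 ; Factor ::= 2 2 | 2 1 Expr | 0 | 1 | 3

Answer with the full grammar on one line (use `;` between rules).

Expr has alternatives sharing prefix '3': factor to Expr → 3 Expr1 with Expr1 → 0 | Factor.
Factor has alternatives sharing prefix '2': factor to Factor → 2 Factor1 with Factor1 → 2 | 1 Expr.

Expr ::= 0 | 1 Atom | 3 Expr1; Atom ::= 3 | 2 0 3; Factor ::= 0 | 1 | 3 | 2 Factor1; Expr1 ::= 0 | Factor; Factor1 ::= 2 | 1 Expr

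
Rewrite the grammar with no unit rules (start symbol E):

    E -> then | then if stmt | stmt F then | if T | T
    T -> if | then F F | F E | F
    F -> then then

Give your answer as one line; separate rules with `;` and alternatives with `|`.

E -> then | then if stmt | stmt F then | if T | then then | if | then F F | F E; T -> then then | if | then F F | F E; F -> then then

Unit pairs: E ⇒* {F, T}; T ⇒* {F}.
Replace each nonterminal's rules with the union of the non-unit rules of every nonterminal it unit-derives.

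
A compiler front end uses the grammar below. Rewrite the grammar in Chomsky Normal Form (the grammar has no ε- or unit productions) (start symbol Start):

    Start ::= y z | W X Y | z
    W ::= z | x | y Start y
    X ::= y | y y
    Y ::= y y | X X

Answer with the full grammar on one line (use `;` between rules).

Introduce a nonterminal for each terminal appearing in a rule of length ≥ 2: X1 → y, X2 → z.
Binarize each right-hand side of length ≥ 3 by chaining fresh nonterminals (Y1, Y2, …): affected rules were Start → W X Y; W → X1 Start X1.

Start ::= X1 X2 | W Y1 | z; W ::= z | x | X1 Y2; X ::= y | X1 X1; Y ::= X1 X1 | X X; X1 ::= y; X2 ::= z; Y1 ::= X Y; Y2 ::= Start X1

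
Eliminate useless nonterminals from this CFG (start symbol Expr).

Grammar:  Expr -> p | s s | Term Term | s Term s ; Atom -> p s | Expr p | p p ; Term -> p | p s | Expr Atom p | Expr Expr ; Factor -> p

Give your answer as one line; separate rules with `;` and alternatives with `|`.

Generating nonterminals: {Atom, Expr, Factor, Term}.
Reachable from Expr after that: {Atom, Expr, Term}.
Removed useless symbols: {Factor} and every production mentioning them.

Expr -> p | s s | Term Term | s Term s; Atom -> p s | Expr p | p p; Term -> p | p s | Expr Atom p | Expr Expr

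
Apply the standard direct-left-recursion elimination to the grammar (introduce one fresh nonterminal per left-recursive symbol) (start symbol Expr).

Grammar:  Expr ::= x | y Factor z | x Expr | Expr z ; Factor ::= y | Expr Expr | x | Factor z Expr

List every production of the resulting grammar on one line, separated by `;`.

Directly left-recursive nonterminals: Expr, Factor.
For Expr: α = {z}, β = {x, y Factor z, x Expr}. Rewrite as Expr → β Expr1 and Expr1 → α Expr1 | ε.
For Factor: α = {z Expr}, β = {y, Expr Expr, x}. Rewrite as Factor → β Factor1 and Factor1 → α Factor1 | ε.

Expr ::= x Expr1 | y Factor z Expr1 | x Expr Expr1; Factor ::= y Factor1 | Expr Expr Factor1 | x Factor1; Expr1 ::= z Expr1 | ε; Factor1 ::= z Expr Factor1 | ε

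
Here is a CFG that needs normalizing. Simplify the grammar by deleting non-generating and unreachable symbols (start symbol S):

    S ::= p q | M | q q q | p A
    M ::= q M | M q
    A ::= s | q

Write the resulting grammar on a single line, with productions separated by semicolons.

Generating nonterminals: {A, S}.
Reachable from S after that: {A, S}.
Removed useless symbols: {M} and every production mentioning them.

S ::= p q | q q q | p A; A ::= s | q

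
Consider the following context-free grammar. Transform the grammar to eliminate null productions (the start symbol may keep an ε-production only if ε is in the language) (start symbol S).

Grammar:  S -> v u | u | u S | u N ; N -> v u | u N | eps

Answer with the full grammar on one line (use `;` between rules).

The nullable symbols are {N}.
ε ∉ L(G), so no ε-production is kept.
Add the nullable-subset variants: N → u N gives u N | u.

S -> v u | u | u S | u N; N -> v u | u N | u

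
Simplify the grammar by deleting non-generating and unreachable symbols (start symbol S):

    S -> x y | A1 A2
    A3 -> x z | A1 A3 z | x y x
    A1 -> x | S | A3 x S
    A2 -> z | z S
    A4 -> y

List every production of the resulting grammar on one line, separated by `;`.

S -> x y | A1 A2; A3 -> x z | A1 A3 z | x y x; A1 -> x | S | A3 x S; A2 -> z | z S

Generating nonterminals: {A1, A2, A3, A4, S}.
Reachable from S after that: {A1, A2, A3, S}.
Removed useless symbols: {A4} and every production mentioning them.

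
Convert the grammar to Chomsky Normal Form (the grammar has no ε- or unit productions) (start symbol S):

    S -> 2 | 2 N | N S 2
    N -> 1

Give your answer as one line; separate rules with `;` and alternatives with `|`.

S -> 2 | X1 N | N Y1; N -> 1; X1 -> 2; Y1 -> S X1

Introduce a nonterminal for each terminal appearing in a rule of length ≥ 2: X1 → 2.
Binarize each right-hand side of length ≥ 3 by chaining fresh nonterminals (Y1, Y2, …): affected rules were S → N S X1.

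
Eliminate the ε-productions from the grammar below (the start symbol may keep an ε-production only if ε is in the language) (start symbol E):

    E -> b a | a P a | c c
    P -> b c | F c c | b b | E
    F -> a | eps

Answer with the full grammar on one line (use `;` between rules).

Nullable nonterminals: {F}.
ε ∉ L(G), so no ε-production is kept.
Expand every rule over subsets of its nullable positions: P → F c c gives F c c | c c.

E -> b a | a P a | c c; P -> b c | F c c | c c | b b | E; F -> a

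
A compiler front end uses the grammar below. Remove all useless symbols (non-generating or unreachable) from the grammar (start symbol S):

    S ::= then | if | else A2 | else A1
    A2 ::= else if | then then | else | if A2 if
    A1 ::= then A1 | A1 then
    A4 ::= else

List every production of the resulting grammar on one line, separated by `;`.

Generating nonterminals: {A2, A4, S}.
Reachable from S after that: {A2, S}.
Removed useless symbols: {A1, A4} and every production mentioning them.

S ::= then | if | else A2; A2 ::= else if | then then | else | if A2 if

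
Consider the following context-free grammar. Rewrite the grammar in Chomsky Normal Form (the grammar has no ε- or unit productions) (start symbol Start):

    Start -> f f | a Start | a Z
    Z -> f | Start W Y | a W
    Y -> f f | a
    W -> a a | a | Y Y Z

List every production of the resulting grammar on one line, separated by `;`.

Introduce a nonterminal for each terminal appearing in a rule of length ≥ 2: X1 → f, X2 → a.
Binarize each right-hand side of length ≥ 3 by chaining fresh nonterminals (Y1, Y2, …): affected rules were Z → Start W Y; W → Y Y Z.

Start -> X1 X1 | X2 Start | X2 Z; Z -> f | Start Y1 | X2 W; Y -> X1 X1 | a; W -> X2 X2 | a | Y Y2; X1 -> f; X2 -> a; Y1 -> W Y; Y2 -> Y Z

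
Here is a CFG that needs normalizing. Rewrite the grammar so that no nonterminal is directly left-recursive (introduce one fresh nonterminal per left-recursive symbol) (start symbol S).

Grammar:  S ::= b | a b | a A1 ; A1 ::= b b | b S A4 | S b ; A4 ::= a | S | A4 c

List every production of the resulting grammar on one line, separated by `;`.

Left recursion appears on A4.
For A4: α = {c}, β = {a, S}. Rewrite as A4 → β A4' and A4' → α A4' | ε.

S ::= b | a b | a A1; A1 ::= b b | b S A4 | S b; A4 ::= a A4' | S A4'; A4' ::= c A4' | ε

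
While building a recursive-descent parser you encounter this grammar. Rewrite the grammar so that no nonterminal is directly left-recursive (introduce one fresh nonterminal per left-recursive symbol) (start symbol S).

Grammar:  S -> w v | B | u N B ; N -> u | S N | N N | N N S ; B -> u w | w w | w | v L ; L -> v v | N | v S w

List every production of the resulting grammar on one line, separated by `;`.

Directly left-recursive nonterminal: N.
For N: α = {N, N S}, β = {u, S N}. Rewrite as N → β N' and N' → α N' | ε.

S -> w v | B | u N B; N -> u N' | S N N'; B -> u w | w w | w | v L; L -> v v | N | v S w; N' -> N N' | N S N' | ε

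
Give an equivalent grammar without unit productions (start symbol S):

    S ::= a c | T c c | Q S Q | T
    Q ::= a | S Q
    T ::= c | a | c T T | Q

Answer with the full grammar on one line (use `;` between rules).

S ::= a c | T c c | Q S Q | a | S Q | c | c T T; Q ::= a | S Q; T ::= a | S Q | c | c T T

Unit pairs: S ⇒* {Q, T}; T ⇒* {Q}.
For every A with A ⇒* B via unit rules, add B's non-unit alternatives to A; then delete every rule of the form X → Y.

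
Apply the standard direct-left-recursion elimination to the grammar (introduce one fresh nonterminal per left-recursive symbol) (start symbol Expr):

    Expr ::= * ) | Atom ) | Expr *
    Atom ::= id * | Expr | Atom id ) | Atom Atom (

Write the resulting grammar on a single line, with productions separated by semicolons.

Expr, Atom are directly left-recursive.
For Expr: α = {*}, β = {* ), Atom )}. Rewrite as Expr → β Expr1 and Expr1 → α Expr1 | ε.
For Atom: α = {id ), Atom (}, β = {id *, Expr}. Rewrite as Atom → β Atom1 and Atom1 → α Atom1 | ε.

Expr ::= * ) Expr1 | Atom ) Expr1; Atom ::= id * Atom1 | Expr Atom1; Expr1 ::= * Expr1 | ε; Atom1 ::= id ) Atom1 | Atom ( Atom1 | ε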